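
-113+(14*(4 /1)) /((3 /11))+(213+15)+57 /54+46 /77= 446273 /1386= 321.99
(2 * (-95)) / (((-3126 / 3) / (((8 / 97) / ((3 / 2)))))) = 1520 / 151611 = 0.01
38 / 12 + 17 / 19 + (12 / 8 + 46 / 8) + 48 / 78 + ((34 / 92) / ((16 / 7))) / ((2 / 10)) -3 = 5309351 / 545376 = 9.74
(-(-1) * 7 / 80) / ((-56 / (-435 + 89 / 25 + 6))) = 2659 / 4000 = 0.66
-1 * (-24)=24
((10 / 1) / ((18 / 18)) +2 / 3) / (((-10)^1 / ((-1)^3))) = 16 / 15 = 1.07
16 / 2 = 8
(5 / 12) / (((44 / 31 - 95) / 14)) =-1085 / 17406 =-0.06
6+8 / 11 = 74 / 11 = 6.73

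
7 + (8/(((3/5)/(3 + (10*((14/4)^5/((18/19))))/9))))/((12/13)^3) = 17636541697/1679616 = 10500.34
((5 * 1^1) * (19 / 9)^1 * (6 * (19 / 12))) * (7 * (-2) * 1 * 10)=-126350 / 9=-14038.89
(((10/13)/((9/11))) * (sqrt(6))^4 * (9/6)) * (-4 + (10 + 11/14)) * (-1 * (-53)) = 1661550/91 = 18258.79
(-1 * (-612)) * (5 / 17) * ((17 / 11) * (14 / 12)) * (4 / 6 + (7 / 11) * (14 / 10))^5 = 2975.24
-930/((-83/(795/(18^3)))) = 41075/26892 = 1.53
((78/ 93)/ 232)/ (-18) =-13/ 64728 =-0.00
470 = 470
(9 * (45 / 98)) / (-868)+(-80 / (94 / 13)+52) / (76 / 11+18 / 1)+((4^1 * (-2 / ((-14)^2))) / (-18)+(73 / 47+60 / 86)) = 824945342471 / 211970386152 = 3.89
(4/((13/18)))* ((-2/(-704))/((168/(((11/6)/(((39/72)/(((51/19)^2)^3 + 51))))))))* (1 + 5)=44990162397/55655277223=0.81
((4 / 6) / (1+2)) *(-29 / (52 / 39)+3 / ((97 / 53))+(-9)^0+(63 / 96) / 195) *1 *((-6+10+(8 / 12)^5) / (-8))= 967635371 / 441249120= 2.19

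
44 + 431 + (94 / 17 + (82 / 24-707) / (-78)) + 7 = 496.55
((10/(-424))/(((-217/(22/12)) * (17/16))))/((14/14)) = 110/586551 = 0.00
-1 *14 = -14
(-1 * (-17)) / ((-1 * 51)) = -1 / 3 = -0.33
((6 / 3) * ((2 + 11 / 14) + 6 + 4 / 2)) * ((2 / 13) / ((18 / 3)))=151 / 273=0.55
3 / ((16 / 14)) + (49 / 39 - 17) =-4093 / 312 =-13.12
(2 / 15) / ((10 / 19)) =0.25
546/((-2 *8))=-273/8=-34.12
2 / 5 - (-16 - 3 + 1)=92 / 5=18.40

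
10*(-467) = -4670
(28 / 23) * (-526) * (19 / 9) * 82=-110851.32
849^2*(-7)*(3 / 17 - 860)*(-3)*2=-442509825114 / 17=-26029989712.59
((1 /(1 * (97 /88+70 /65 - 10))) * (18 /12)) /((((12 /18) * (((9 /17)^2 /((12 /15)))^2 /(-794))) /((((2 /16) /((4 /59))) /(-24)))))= -279752670769 /1956708900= -142.97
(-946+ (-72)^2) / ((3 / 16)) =67808 / 3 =22602.67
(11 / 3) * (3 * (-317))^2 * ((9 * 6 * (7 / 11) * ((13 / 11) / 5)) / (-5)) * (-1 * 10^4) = 592563535200 / 11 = 53869412290.91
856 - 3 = 853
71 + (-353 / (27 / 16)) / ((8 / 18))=-1199 / 3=-399.67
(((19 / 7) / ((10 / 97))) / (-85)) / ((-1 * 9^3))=1843 / 4337550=0.00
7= 7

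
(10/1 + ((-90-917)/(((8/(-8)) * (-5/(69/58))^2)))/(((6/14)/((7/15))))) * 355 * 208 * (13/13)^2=111895094324/21025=5322002.11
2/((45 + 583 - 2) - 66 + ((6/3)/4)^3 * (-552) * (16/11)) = 11/2528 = 0.00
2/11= 0.18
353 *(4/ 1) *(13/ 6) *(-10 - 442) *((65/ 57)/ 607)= -269649640/ 103797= -2597.86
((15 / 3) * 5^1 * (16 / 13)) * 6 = 2400 / 13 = 184.62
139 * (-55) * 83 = -634535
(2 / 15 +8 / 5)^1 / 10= 13 / 75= 0.17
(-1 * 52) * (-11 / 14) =286 / 7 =40.86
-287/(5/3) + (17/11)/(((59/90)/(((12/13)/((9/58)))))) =-6672657/42185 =-158.18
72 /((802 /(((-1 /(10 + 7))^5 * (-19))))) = 684 /569362657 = 0.00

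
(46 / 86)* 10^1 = 230 / 43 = 5.35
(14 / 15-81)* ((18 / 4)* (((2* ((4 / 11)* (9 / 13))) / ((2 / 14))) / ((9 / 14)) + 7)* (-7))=9003897 / 286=31482.16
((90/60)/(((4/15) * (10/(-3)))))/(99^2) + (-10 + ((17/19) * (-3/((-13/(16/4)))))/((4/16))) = -9606679/1434576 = -6.70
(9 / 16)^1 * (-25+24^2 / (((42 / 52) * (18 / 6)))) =119.65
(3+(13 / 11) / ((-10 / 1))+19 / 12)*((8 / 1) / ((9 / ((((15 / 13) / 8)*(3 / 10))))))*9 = 8841 / 5720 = 1.55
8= 8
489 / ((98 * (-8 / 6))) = -3.74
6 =6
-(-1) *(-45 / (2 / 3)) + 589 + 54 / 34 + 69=592.09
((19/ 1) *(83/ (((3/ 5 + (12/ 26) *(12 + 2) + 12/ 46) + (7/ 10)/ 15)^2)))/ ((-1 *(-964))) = 793042745625/ 26324968155169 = 0.03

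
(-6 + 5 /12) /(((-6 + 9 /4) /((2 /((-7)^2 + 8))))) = 134 /2565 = 0.05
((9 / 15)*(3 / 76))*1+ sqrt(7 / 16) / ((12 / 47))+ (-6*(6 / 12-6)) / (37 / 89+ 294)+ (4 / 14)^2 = 106071023 / 487899860+ 47*sqrt(7) / 48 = 2.81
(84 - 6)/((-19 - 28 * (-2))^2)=78/1369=0.06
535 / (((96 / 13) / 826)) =2872415 / 48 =59841.98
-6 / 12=-1 / 2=-0.50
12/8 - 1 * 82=-161/2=-80.50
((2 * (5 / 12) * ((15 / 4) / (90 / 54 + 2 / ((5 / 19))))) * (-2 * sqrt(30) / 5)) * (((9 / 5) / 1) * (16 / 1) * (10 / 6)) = -900 * sqrt(30) / 139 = -35.46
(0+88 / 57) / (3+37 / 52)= 4576 / 11001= 0.42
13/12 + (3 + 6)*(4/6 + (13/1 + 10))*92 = 235165/12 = 19597.08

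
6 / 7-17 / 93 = 439 / 651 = 0.67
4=4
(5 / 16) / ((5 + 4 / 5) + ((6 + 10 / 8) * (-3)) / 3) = -25 / 116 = -0.22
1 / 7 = 0.14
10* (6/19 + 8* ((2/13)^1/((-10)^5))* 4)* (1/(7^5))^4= 69632/1759704444241978950625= 0.00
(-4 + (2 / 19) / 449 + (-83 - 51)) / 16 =-294319 / 34124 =-8.62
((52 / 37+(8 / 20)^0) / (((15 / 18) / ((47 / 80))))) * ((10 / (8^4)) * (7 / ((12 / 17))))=497777 / 12124160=0.04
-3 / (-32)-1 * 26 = -829 / 32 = -25.91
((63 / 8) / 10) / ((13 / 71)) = 4473 / 1040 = 4.30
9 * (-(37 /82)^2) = -12321 /6724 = -1.83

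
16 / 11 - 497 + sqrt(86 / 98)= -5451 / 11 + sqrt(43) / 7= -494.61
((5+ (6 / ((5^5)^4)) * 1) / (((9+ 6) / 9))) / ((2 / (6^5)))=5561828613281319984 / 476837158203125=11664.00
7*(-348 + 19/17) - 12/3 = -41347/17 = -2432.18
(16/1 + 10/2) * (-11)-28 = -259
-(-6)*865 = 5190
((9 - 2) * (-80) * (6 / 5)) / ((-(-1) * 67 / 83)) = -55776 / 67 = -832.48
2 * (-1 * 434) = -868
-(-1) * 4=4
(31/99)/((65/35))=217/1287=0.17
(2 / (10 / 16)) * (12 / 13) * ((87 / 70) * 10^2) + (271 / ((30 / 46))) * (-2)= -633286 / 1365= -463.95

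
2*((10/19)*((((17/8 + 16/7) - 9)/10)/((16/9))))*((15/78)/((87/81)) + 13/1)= -1209699/337792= -3.58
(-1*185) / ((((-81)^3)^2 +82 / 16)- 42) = -1480 / 2259436291553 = -0.00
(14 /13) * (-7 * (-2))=196 /13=15.08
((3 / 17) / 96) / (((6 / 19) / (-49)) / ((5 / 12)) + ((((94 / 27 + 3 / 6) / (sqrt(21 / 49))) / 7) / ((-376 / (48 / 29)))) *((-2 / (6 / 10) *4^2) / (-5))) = -0.03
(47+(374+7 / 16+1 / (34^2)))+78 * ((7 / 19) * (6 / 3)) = 42075297 / 87856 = 478.91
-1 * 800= -800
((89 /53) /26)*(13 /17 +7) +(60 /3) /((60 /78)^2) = 2008867 /58565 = 34.30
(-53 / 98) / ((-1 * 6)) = 53 / 588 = 0.09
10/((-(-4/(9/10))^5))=59049/10240000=0.01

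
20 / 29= 0.69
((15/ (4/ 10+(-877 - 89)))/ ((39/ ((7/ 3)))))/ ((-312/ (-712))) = -15575/ 7343388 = -0.00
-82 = -82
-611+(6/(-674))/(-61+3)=-11942603/19546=-611.00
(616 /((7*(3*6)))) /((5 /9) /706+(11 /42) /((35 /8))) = 7610680 /94417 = 80.61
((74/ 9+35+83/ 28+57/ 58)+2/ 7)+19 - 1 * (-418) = 484.45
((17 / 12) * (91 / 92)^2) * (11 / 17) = 91091 / 101568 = 0.90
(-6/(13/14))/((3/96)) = -2688/13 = -206.77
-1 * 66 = -66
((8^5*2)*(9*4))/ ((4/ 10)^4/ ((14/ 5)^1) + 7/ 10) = 4128768000/ 1241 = 3326968.57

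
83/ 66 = 1.26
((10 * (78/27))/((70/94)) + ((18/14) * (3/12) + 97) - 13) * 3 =31025/84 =369.35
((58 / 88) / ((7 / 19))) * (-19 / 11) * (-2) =10469 / 1694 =6.18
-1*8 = -8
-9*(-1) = 9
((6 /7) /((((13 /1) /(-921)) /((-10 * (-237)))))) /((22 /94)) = -615541140 /1001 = -614926.21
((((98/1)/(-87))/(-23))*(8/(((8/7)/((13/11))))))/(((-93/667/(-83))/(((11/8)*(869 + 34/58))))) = 518505897/1798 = 288379.25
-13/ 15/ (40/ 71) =-1.54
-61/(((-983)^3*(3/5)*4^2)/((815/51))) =248575/2325262388976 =0.00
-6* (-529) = 3174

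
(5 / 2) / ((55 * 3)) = 1 / 66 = 0.02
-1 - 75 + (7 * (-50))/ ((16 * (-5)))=-573/ 8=-71.62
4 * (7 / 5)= 28 / 5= 5.60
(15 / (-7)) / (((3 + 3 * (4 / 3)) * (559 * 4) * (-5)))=3 / 109564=0.00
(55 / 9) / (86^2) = 0.00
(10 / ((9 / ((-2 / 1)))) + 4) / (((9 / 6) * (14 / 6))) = 32 / 63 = 0.51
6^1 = 6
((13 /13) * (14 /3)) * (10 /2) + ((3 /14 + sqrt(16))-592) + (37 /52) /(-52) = -32052641 /56784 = -564.47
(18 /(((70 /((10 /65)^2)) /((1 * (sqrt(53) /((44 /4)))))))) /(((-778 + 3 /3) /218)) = -2616 * sqrt(53) /16851835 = -0.00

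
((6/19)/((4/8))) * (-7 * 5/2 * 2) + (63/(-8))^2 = 48531/1216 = 39.91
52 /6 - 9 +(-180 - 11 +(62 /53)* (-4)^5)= -220886 /159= -1389.22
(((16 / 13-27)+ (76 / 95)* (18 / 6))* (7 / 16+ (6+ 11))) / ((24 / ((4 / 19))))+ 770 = 30289133 / 39520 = 766.43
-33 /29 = -1.14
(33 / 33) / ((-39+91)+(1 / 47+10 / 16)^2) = 141376 / 7410601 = 0.02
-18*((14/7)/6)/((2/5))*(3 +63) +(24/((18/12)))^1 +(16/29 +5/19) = -536225/551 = -973.19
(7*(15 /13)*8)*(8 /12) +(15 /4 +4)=2643 /52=50.83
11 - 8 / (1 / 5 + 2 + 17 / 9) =208 / 23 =9.04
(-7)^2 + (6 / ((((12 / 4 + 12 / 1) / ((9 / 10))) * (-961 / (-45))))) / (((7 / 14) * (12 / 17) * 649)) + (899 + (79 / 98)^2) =28411633818803 / 29949545780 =948.65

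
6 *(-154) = -924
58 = 58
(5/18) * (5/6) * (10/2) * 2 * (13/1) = 1625/54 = 30.09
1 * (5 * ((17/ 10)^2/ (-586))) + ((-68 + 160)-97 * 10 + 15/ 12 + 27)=-9959359/ 11720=-849.77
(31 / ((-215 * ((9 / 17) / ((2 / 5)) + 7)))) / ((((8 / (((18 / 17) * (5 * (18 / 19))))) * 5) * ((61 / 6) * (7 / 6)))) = -90396 / 493635485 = -0.00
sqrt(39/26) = sqrt(6)/2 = 1.22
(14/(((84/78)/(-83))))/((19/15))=-16185/19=-851.84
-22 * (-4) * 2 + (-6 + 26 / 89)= 15156 / 89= 170.29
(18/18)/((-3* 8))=-0.04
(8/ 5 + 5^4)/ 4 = 156.65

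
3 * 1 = 3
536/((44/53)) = 7102/11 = 645.64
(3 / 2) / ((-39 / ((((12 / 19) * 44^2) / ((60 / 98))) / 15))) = -94864 / 18525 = -5.12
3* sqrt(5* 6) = 3* sqrt(30) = 16.43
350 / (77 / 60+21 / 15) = 3000 / 23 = 130.43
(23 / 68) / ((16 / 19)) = 437 / 1088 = 0.40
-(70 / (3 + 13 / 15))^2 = -275625 / 841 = -327.73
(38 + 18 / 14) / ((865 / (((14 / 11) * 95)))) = 950 / 173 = 5.49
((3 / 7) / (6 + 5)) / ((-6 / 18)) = -9 / 77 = -0.12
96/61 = 1.57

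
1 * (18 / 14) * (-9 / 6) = -27 / 14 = -1.93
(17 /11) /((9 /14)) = 238 /99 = 2.40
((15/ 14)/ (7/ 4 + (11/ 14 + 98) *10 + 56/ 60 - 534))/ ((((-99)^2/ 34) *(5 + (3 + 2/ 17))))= 14450/ 14408061327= 0.00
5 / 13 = 0.38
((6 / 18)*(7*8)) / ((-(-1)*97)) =56 / 291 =0.19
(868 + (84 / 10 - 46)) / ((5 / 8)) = 33216 / 25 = 1328.64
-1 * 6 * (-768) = 4608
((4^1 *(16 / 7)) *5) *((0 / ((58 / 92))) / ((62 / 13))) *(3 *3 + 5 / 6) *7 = 0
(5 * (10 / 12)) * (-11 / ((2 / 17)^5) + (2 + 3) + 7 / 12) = -1171368625 / 576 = -2033626.09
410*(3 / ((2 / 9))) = 5535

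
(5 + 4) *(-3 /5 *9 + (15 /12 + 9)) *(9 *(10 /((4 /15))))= 117855 /8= 14731.88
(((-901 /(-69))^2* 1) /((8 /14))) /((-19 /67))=-1052.23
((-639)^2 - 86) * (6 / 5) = 489882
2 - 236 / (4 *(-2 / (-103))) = -6073 / 2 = -3036.50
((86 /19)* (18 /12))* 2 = 258 /19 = 13.58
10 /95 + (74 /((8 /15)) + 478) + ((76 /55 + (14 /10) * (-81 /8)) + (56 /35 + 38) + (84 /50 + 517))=48585899 /41800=1162.34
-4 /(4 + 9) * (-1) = 4 /13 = 0.31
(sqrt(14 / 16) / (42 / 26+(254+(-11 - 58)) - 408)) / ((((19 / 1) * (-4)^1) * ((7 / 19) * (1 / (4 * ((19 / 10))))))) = 247 * sqrt(14) / 805840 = 0.00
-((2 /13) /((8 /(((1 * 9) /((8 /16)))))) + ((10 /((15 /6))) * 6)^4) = -8626185 /26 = -331776.35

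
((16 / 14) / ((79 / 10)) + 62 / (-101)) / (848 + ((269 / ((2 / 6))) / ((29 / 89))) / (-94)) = -71437556 / 125100945725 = -0.00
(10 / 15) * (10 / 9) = 20 / 27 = 0.74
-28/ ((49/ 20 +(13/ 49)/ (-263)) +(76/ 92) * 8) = -165984560/ 53694149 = -3.09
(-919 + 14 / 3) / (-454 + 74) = 2743 / 1140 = 2.41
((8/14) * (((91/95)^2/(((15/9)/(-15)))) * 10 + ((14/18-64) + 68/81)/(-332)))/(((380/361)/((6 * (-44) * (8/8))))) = 11808.05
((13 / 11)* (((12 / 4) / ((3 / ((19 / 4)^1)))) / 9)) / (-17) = -247 / 6732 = -0.04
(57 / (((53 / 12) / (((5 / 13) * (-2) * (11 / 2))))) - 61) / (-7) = 79649 / 4823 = 16.51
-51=-51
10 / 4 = 5 / 2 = 2.50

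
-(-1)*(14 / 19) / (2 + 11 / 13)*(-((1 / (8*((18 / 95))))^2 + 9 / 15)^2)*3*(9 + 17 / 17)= -1048353932899 / 125948805120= -8.32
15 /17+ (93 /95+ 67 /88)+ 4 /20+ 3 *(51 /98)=30528873 /6963880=4.38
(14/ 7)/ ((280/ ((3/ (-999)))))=-1/ 46620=-0.00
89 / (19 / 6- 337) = -534 / 2003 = -0.27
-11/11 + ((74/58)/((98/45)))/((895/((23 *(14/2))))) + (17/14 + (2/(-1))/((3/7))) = -473870/109011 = -4.35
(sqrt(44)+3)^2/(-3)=-53/3 - 4* sqrt(11)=-30.93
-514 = -514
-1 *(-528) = 528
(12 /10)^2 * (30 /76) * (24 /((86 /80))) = 10368 /817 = 12.69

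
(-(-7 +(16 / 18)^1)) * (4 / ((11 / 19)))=380 / 9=42.22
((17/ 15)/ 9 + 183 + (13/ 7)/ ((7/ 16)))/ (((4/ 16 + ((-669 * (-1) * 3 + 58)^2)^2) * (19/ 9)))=4957832/ 1015736725555926465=0.00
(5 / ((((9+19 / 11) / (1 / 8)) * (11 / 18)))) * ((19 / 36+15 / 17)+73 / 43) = 408925 / 1380128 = 0.30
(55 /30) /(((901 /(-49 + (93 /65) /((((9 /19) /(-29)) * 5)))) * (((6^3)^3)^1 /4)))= -89177 /1659938248800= -0.00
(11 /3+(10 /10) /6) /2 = 23 /12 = 1.92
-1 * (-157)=157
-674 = -674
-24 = -24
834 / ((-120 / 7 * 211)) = -973 / 4220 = -0.23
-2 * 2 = -4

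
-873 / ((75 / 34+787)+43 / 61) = -1810602 / 1638275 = -1.11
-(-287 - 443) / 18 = 365 / 9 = 40.56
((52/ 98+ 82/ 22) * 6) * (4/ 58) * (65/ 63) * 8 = 1591200/ 109417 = 14.54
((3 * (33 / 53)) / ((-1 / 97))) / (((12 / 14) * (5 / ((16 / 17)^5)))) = -11747721216 / 376262105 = -31.22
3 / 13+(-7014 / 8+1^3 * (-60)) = -48699 / 52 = -936.52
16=16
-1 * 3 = -3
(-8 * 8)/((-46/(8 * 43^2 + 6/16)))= 473356/23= 20580.70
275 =275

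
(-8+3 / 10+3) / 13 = -47 / 130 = -0.36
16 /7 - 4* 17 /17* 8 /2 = -96 /7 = -13.71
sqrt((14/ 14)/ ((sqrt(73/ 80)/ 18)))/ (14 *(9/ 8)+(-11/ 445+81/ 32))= 85440 *sqrt(2) *5^(1/ 4) *73^(3/ 4)/ 18978029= 0.24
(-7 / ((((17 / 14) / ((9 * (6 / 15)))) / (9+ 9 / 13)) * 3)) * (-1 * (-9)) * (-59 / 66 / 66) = 1092798 / 133705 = 8.17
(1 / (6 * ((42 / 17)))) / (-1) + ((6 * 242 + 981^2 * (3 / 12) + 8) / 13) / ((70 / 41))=27481843 / 2520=10905.49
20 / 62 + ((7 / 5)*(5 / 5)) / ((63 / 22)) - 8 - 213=-307163 / 1395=-220.19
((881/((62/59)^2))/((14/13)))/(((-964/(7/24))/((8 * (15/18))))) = -199339465/133402176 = -1.49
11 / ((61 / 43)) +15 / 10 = 1129 / 122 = 9.25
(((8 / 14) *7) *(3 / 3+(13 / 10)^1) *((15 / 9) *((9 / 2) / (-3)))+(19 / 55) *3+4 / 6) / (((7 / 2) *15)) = -1004 / 2475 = -0.41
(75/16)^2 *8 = 5625/32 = 175.78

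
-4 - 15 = -19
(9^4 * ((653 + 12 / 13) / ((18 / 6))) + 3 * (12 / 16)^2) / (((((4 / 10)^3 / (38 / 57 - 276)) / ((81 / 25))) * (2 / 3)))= -49755875126895 / 1664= -29901367263.76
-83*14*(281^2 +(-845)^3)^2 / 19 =-22257639320111381323.79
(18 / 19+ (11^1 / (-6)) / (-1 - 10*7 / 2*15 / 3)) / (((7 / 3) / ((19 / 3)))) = 1747 / 672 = 2.60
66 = 66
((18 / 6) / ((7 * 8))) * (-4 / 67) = -3 / 938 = -0.00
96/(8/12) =144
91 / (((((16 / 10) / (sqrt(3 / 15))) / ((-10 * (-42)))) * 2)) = 9555 * sqrt(5) / 4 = 5341.41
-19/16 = -1.19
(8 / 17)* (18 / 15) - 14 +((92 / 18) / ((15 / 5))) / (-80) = -247063 / 18360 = -13.46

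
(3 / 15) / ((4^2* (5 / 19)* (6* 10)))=19 / 24000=0.00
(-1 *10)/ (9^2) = -10/ 81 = -0.12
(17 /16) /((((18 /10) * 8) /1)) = 85 /1152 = 0.07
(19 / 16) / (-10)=-19 / 160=-0.12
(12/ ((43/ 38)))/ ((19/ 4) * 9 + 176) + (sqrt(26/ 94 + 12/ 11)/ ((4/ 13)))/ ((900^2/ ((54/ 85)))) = 0.05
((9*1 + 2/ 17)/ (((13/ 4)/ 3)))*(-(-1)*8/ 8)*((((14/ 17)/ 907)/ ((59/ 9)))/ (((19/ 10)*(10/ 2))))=468720/ 3819918479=0.00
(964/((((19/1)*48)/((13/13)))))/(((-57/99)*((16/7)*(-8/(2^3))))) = 18557/23104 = 0.80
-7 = -7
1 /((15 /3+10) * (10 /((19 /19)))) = 1 /150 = 0.01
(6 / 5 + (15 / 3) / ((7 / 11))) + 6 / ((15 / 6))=401 / 35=11.46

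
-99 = -99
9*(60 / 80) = 27 / 4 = 6.75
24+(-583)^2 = 339913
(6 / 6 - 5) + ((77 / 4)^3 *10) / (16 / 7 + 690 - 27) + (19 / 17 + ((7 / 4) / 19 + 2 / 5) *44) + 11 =136.99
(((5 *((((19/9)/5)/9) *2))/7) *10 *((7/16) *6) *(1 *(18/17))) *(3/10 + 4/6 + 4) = 2831/306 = 9.25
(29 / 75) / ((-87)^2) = 1 / 19575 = 0.00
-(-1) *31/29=1.07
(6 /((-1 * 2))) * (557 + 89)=-1938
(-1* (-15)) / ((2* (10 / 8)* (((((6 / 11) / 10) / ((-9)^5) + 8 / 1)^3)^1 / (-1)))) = -7612252689388272750 / 649578671147338578359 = -0.01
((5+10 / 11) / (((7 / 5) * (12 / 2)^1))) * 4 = 650 / 231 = 2.81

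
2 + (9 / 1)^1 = 11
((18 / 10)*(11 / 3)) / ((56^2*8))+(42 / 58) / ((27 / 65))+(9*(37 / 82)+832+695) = 2057534782573 / 1342333440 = 1532.80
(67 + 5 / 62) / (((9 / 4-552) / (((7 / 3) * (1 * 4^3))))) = -3726464 / 204507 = -18.22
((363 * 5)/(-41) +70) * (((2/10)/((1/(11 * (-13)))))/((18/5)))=-150865/738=-204.42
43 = 43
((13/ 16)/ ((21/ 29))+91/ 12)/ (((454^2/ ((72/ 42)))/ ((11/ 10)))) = 6435/ 80797472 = 0.00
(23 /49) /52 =23 /2548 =0.01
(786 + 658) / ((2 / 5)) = 3610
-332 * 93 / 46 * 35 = -23492.61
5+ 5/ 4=25/ 4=6.25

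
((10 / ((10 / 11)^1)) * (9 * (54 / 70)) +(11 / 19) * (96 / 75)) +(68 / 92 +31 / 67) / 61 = 24107920299 / 312553325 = 77.13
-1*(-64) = 64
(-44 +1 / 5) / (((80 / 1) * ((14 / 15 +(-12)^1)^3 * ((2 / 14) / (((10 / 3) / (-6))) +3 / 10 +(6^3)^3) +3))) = 344925 / 8605028075080688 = 0.00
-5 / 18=-0.28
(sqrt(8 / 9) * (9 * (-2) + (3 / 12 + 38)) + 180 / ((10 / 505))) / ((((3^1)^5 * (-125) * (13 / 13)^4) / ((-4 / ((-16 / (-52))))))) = 13 * sqrt(2) / 2250 + 2626 / 675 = 3.90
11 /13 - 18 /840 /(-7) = 10819 /12740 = 0.85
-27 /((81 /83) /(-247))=20501 /3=6833.67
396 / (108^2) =11 / 324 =0.03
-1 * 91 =-91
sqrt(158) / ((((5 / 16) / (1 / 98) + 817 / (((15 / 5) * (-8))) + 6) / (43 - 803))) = -9120 * sqrt(158) / 31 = -3697.96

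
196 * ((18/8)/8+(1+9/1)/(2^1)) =8281/8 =1035.12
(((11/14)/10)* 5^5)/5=1375/28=49.11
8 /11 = 0.73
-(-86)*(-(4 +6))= -860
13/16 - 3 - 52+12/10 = -4239/80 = -52.99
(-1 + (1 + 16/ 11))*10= 14.55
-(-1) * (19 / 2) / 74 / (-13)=-19 / 1924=-0.01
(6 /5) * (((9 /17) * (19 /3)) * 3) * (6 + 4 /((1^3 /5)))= 26676 /85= 313.84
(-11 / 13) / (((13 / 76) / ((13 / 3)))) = -836 / 39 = -21.44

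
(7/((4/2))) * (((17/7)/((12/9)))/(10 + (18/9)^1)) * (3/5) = 51/160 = 0.32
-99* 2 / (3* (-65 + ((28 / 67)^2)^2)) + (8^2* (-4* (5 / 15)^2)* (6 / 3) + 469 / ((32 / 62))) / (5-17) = -158287974659923 / 2262311785152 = -69.97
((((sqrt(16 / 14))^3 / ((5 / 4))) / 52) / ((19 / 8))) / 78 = 64 * sqrt(14) / 2360085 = 0.00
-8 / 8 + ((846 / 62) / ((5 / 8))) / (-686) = -54857 / 53165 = -1.03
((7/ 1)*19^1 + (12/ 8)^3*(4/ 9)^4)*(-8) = -258808/ 243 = -1065.05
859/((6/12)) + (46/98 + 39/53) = 4464776/2597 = 1719.21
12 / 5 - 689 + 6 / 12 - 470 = -11561 / 10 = -1156.10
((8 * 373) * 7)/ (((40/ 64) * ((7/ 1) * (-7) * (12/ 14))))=-11936/ 15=-795.73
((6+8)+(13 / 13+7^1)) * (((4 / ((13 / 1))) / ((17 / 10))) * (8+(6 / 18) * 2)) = 1760 / 51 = 34.51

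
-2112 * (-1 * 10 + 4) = 12672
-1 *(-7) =7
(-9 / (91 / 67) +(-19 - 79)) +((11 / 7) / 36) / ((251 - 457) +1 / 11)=-776343913 / 7420140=-104.63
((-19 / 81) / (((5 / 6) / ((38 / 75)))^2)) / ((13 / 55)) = -1207184 / 3290625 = -0.37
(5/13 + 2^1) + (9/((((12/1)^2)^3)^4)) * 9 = 30424719300063162569588749/12758753254865197206601728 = 2.38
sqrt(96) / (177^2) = 4 * sqrt(6) / 31329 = 0.00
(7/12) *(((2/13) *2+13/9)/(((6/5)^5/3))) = 4484375/3639168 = 1.23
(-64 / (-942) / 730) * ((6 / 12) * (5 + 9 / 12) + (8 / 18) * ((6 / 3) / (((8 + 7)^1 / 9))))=818 / 2578725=0.00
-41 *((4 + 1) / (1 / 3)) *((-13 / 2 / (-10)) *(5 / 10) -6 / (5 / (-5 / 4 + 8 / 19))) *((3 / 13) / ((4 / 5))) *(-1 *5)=9252675 / 7904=1170.63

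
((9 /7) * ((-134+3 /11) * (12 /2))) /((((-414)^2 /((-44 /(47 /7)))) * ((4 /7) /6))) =10297 /24863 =0.41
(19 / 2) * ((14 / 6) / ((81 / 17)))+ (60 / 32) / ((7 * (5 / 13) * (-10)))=4.58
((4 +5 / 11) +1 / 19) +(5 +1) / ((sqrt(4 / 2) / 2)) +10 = 22.99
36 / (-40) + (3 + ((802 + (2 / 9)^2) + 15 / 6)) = 806.65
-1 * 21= -21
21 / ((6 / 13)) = 91 / 2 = 45.50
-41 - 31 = -72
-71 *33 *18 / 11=-3834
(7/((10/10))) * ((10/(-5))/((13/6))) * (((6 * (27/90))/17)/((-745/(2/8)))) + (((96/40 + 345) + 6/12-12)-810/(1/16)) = -20784949067/1646450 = -12624.10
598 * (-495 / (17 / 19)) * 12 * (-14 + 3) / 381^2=82488120 / 274193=300.84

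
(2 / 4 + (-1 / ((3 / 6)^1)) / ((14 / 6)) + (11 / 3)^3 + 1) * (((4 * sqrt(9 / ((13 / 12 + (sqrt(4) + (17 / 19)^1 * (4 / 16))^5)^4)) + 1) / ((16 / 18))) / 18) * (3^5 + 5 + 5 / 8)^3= 830665548827143119257224014991917 / 17249606598916737734557696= 48155622.80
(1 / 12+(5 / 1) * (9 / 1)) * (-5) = -2705 / 12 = -225.42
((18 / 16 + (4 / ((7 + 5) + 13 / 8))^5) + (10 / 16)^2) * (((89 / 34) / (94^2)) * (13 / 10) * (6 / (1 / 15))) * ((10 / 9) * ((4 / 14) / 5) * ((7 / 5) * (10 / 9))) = 0.01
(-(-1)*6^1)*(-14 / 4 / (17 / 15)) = -315 / 17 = -18.53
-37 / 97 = -0.38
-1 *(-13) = 13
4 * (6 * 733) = 17592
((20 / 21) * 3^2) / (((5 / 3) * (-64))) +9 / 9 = 103 / 112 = 0.92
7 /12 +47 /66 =57 /44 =1.30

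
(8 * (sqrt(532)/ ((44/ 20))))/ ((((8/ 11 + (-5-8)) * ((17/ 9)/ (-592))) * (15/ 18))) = 18944 * sqrt(133)/ 85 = 2570.27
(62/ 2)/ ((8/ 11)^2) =3751/ 64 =58.61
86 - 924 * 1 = -838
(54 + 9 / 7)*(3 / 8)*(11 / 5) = 12771 / 280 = 45.61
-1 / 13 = -0.08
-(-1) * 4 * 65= 260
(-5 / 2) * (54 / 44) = -135 / 44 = -3.07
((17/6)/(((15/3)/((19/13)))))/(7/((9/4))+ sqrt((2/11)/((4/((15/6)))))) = 596904/2215915 -8721 * sqrt(55)/2215915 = 0.24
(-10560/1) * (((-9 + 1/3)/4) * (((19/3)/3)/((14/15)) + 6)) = 3969680/21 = 189032.38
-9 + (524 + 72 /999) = 57173 /111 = 515.07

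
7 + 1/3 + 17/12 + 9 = 71/4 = 17.75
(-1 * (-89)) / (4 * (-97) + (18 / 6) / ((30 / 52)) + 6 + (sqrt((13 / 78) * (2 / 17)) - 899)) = -144771405 / 2075273666 - 2225 * sqrt(51) / 2075273666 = -0.07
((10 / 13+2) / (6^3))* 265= 265 / 78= 3.40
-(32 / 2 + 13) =-29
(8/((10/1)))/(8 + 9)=4/85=0.05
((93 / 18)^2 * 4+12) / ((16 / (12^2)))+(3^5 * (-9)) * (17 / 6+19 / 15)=-78977 / 10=-7897.70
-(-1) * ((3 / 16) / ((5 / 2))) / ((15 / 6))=3 / 100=0.03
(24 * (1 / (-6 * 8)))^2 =1 / 4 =0.25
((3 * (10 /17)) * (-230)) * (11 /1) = -75900 /17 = -4464.71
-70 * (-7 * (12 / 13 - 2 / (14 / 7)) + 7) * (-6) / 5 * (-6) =-49392 / 13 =-3799.38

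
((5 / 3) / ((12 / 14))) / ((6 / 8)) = 70 / 27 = 2.59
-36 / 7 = -5.14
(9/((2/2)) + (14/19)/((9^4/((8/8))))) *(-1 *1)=-9.00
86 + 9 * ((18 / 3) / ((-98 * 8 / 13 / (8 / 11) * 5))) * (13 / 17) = 85.90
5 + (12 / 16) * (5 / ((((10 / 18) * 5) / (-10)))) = -8.50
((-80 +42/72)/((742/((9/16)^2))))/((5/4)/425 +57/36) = -6561405/307342336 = -0.02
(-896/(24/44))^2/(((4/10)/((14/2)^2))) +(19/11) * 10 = 32724287150/99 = 330548355.05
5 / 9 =0.56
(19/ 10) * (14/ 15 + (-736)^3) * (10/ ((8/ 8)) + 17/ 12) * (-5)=7783391459539/ 180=43241063664.11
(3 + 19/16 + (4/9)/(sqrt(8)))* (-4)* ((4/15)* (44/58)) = -1474/435 - 352* sqrt(2)/3915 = -3.52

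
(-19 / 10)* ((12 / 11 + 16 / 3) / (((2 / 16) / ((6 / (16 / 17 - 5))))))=547808 / 3795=144.35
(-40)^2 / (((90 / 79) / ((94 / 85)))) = 237632 / 153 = 1553.15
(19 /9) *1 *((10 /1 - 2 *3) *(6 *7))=1064 /3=354.67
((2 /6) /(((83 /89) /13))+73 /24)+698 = 705.69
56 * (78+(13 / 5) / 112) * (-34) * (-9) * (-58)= -387731682 / 5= -77546336.40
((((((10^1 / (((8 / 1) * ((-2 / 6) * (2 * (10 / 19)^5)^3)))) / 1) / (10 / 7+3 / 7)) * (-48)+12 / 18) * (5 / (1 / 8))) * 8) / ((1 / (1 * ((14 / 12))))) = 20084703860524358149577 / 292500000000000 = 68665654.22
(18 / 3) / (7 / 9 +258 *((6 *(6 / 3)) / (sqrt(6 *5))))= -1890 / 129400171 +250776 *sqrt(30) / 129400171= 0.01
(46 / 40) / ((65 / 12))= 69 / 325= 0.21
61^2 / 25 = 148.84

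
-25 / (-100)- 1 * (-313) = 1253 / 4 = 313.25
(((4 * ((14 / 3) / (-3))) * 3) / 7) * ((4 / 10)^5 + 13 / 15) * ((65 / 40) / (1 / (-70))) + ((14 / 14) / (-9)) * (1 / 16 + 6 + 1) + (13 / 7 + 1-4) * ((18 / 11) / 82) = 8371969171 / 31570000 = 265.19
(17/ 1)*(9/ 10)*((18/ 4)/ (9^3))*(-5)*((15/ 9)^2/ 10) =-85/ 648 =-0.13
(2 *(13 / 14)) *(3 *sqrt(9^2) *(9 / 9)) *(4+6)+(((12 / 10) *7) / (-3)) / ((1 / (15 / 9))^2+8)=733100 / 1463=501.09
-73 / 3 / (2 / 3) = -73 / 2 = -36.50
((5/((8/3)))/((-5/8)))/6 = -1/2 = -0.50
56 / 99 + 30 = 3026 / 99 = 30.57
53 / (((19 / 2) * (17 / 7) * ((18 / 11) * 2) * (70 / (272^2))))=634304 / 855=741.88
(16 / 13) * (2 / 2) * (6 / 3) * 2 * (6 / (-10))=-192 / 65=-2.95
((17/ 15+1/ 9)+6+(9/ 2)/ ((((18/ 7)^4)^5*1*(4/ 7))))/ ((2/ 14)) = 2873232122839559602822702421/ 56658827628427014108610560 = 50.71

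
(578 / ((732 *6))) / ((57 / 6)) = 289 / 20862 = 0.01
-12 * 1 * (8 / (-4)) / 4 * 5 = 30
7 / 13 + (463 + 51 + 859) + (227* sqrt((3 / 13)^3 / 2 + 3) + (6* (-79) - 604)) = 3842 / 13 + 227* sqrt(343434) / 338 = 689.12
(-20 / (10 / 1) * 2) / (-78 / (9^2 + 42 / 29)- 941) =0.00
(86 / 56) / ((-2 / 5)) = -215 / 56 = -3.84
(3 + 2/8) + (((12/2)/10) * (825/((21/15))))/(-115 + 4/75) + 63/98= 197189/241388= 0.82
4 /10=0.40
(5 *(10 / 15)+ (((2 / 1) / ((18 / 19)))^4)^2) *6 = 34254104222 / 14348907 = 2387.23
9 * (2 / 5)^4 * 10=288 / 125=2.30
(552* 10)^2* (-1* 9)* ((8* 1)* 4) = -8775475200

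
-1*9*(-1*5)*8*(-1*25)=-9000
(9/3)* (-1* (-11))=33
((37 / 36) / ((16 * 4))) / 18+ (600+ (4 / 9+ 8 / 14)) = 174477571 / 290304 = 601.02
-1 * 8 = -8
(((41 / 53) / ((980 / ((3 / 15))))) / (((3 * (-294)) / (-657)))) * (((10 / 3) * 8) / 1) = 5986 / 1908795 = 0.00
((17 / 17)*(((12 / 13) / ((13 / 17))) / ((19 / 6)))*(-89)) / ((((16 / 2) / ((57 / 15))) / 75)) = -204255 / 169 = -1208.61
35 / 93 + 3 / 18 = 101 / 186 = 0.54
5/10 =1/2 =0.50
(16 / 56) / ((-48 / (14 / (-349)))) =1 / 4188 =0.00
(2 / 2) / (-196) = -1 / 196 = -0.01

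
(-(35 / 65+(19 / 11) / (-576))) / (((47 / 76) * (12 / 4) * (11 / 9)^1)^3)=-907548585 / 19760943059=-0.05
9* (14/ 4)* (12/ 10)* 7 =1323/ 5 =264.60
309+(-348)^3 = -42143883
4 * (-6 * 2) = -48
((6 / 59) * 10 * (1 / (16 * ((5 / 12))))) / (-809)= -0.00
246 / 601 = 0.41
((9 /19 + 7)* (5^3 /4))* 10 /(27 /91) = 4038125 /513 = 7871.59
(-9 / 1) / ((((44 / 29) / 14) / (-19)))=1577.86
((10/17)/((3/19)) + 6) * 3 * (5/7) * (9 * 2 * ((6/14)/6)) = 22320/833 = 26.79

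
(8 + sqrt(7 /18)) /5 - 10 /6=-1 /15 + sqrt(14) /30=0.06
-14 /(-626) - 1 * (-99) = 30994 /313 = 99.02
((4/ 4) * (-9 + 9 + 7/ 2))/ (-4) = -7/ 8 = -0.88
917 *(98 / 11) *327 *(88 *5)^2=517196803200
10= 10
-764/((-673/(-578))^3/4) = -590115286912/304821217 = -1935.94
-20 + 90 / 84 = -265 / 14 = -18.93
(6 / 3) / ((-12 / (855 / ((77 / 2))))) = -3.70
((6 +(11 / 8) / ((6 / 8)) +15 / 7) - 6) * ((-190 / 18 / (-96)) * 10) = 79325 / 18144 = 4.37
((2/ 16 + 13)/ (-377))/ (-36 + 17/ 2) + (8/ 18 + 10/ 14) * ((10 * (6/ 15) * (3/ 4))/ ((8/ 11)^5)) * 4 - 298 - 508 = -526257829975/ 713416704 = -737.66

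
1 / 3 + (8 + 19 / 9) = 94 / 9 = 10.44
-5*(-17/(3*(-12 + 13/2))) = -170/33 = -5.15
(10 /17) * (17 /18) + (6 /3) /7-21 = -1270 /63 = -20.16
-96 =-96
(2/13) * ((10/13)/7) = 20/1183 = 0.02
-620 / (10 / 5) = -310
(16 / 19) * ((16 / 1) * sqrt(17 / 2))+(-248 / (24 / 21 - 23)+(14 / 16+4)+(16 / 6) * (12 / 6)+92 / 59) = 1669205 / 72216+128 * sqrt(34) / 19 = 62.40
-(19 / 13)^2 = -361 / 169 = -2.14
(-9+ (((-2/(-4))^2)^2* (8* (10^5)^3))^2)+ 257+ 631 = 250000000000000000000000000879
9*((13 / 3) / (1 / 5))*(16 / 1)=3120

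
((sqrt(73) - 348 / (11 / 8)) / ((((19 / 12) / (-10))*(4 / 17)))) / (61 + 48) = 1419840 / 22781 - 510*sqrt(73) / 2071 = 60.22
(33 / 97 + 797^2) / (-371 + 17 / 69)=-2125728057 / 1240727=-1713.29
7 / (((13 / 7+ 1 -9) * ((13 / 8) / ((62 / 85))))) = -24304 / 47515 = -0.51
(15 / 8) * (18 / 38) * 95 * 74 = 24975 / 4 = 6243.75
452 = 452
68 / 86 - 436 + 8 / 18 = -168254 / 387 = -434.76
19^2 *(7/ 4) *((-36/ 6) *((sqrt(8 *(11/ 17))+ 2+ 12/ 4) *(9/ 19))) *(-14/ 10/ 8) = 25137 *sqrt(374)/ 680+ 25137/ 16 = 2285.95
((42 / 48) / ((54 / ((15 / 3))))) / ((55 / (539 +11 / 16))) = 5495 / 6912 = 0.79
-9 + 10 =1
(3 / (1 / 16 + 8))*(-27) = -10.05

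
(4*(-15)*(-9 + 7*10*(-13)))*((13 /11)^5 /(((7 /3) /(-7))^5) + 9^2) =-4255653809520 /161051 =-26424261.94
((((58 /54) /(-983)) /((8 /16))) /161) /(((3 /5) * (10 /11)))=-0.00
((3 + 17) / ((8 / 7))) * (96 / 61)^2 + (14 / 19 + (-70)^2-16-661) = 301678291 / 70699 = 4267.08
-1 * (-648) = 648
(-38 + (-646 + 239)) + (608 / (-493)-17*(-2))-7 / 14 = -406955 / 986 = -412.73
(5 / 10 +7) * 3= 45 / 2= 22.50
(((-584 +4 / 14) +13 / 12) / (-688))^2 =2395221481 / 3339915264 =0.72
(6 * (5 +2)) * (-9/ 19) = -378/ 19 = -19.89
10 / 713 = 0.01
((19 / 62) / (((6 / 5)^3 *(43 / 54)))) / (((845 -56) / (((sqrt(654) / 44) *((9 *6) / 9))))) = 2375 *sqrt(654) / 61701904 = 0.00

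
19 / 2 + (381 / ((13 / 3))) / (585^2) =9.50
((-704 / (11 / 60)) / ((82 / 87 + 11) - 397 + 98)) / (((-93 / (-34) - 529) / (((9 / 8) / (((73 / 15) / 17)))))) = -56181600 / 562426967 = -0.10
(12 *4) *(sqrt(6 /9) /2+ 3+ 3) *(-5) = -1440 - 40 *sqrt(6) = -1537.98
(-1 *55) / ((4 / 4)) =-55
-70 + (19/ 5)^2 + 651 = 595.44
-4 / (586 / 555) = -1110 / 293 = -3.79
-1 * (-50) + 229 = 279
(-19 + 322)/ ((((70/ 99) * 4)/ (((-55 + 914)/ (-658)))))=-25767423/ 184240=-139.86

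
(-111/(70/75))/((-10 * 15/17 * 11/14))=1887/110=17.15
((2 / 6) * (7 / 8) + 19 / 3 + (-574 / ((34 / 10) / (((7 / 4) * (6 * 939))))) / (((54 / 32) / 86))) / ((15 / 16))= -69220169954 / 765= -90483882.29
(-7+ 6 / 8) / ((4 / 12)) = -75 / 4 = -18.75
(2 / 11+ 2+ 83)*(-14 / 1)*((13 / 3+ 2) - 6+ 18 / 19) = -957614 / 627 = -1527.30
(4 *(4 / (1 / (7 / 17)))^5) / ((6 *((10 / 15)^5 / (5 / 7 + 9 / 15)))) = 572552064 / 7099285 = 80.65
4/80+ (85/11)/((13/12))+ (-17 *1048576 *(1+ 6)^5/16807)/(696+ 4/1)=-2548369251/100100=-25458.23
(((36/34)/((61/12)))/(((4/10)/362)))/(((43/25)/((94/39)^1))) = 153126000/579683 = 264.15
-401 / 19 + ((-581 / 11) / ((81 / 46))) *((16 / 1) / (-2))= 3705061 / 16929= 218.86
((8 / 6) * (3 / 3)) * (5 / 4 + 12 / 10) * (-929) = -45521 / 15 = -3034.73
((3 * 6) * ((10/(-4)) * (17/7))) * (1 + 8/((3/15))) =-31365/7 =-4480.71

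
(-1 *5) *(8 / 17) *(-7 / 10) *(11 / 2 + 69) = 2086 / 17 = 122.71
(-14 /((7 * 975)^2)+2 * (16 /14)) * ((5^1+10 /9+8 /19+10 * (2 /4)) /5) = 29994116056 /5689490625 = 5.27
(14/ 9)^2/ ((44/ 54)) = 98/ 33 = 2.97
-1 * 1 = -1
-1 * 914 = -914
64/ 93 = 0.69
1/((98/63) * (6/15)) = 1.61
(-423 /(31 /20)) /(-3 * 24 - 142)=4230 /3317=1.28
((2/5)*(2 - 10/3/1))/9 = -8/135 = -0.06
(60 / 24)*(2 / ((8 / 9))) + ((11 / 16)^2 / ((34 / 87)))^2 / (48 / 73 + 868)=27030976524297 / 4804068769792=5.63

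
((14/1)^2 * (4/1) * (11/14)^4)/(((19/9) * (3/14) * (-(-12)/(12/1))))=87846/133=660.50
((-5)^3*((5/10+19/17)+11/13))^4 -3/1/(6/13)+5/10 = 343361478833741585649/38167092496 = 8996270252.17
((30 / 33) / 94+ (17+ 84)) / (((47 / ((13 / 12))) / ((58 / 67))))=9843847 / 4884099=2.02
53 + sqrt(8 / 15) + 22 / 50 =2*sqrt(30) / 15 + 1336 / 25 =54.17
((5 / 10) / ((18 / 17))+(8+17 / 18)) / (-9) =-113 / 108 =-1.05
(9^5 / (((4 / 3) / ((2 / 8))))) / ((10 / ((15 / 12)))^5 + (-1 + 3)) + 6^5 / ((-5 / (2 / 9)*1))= -36205569 / 104864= -345.26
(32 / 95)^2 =1024 / 9025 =0.11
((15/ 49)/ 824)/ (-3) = -5/ 40376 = -0.00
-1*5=-5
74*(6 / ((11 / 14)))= 565.09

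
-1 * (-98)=98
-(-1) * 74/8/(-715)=-37/2860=-0.01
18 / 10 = 9 / 5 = 1.80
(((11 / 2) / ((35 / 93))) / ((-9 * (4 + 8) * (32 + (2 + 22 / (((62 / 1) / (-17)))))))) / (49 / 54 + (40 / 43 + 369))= -454553 / 34839499100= -0.00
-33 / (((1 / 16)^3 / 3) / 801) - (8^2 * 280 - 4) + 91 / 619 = -201067677689 / 619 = -324826619.85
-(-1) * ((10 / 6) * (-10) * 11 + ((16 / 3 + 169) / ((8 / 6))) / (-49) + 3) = -107605 / 588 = -183.00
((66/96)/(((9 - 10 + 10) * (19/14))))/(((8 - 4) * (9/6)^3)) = 77/18468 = 0.00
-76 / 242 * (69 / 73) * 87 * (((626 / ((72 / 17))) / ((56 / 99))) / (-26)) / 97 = 606897297 / 226818592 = 2.68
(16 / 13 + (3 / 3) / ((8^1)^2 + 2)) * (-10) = -5345 / 429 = -12.46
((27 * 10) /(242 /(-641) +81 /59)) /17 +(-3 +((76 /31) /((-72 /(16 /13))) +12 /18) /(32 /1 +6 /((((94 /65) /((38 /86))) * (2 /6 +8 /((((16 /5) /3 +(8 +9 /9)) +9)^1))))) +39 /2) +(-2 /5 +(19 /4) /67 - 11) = 77807288577988927247 /3679588463895098820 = 21.15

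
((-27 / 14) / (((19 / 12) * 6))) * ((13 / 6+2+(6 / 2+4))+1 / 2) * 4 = -180 / 19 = -9.47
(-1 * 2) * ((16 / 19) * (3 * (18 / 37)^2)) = -31104 / 26011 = -1.20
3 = 3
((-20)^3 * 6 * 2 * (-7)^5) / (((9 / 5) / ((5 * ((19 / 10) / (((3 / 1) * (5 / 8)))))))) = 40874624000 / 9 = 4541624888.89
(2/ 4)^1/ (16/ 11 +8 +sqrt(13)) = 44/ 711 - 121 * sqrt(13)/ 18486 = 0.04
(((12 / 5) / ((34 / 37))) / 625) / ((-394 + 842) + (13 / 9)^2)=0.00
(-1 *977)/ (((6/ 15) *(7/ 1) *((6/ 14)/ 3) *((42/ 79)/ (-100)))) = 9647875/ 21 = 459422.62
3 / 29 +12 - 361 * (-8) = 84103 / 29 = 2900.10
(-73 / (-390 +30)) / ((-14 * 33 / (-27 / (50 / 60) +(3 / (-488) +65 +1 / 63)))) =-365931991 / 25566710400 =-0.01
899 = 899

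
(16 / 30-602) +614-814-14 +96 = -10792 / 15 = -719.47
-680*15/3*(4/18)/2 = -377.78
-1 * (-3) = 3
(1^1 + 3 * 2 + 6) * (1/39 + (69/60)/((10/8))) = 922/75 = 12.29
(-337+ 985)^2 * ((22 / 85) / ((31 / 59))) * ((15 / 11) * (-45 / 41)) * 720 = -4816130918400 / 21607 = -222896788.93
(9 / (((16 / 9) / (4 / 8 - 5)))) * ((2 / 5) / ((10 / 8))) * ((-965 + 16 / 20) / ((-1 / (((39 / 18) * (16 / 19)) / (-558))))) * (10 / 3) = 1128114 / 14725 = 76.61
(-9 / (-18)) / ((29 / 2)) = 1 / 29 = 0.03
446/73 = 6.11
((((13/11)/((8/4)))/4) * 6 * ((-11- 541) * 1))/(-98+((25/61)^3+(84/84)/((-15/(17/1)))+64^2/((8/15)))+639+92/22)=-18324176130/308008531733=-0.06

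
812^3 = 535387328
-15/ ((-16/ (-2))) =-15/ 8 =-1.88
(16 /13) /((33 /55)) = 80 /39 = 2.05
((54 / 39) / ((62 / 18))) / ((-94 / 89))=-7209 / 18941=-0.38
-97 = -97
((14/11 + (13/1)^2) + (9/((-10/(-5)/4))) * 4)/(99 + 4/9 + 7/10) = 2.42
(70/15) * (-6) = -28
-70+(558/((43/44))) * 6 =144302/43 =3355.86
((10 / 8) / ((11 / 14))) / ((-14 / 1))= -5 / 44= -0.11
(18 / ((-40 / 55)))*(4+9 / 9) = -495 / 4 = -123.75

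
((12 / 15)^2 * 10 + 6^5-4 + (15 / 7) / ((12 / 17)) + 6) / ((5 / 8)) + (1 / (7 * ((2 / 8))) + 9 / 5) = 2180897 / 175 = 12462.27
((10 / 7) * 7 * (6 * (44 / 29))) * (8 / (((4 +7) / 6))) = 11520 / 29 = 397.24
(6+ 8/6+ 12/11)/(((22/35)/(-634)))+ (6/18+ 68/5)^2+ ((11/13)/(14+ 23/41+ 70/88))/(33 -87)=-244223267844583/29414352825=-8302.86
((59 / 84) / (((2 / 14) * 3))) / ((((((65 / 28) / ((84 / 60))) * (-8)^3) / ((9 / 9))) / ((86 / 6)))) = -124313 / 4492800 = -0.03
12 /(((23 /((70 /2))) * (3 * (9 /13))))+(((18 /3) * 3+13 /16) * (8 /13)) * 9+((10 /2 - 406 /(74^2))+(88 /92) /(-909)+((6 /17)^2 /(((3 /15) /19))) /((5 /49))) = 2794409825594 /11947962559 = 233.88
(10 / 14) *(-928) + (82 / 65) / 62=-9349313 / 14105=-662.84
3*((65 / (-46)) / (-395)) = 39 / 3634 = 0.01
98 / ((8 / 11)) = 539 / 4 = 134.75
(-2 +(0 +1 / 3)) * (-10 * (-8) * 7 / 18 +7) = -1715 / 27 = -63.52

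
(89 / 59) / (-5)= -89 / 295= -0.30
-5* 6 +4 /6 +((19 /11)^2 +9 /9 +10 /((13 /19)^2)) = -244708 /61347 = -3.99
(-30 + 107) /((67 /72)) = 5544 /67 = 82.75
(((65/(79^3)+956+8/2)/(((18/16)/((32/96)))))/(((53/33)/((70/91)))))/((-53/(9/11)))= -37865400400/18004305163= -2.10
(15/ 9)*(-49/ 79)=-245/ 237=-1.03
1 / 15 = 0.07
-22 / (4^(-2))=-352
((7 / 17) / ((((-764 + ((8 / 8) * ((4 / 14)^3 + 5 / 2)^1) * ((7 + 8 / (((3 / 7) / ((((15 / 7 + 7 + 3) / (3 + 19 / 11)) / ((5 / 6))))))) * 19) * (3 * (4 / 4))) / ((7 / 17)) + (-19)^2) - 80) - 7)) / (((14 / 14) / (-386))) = -168675052 / 22245607737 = -0.01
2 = 2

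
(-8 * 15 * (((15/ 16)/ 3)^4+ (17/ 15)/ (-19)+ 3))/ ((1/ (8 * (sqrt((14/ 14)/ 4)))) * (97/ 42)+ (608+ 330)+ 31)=-1157043153/ 3169168384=-0.37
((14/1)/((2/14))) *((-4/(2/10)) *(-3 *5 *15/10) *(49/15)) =144060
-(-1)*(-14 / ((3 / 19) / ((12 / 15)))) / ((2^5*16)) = -133 / 960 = -0.14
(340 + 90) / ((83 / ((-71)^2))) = 2167630 / 83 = 26116.02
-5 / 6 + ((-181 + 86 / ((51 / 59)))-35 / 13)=-112757 / 1326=-85.04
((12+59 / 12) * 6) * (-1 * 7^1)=-1421 / 2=-710.50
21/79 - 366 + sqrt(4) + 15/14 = -401105/1106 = -362.66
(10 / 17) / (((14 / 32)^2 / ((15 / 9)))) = 12800 / 2499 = 5.12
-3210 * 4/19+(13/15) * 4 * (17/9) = -1716604/2565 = -669.24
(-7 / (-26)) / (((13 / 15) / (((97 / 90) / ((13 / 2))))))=679 / 13182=0.05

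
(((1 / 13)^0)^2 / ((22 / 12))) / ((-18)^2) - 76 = -45143 / 594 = -76.00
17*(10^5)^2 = 170000000000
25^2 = 625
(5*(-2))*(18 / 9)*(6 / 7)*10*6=-7200 / 7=-1028.57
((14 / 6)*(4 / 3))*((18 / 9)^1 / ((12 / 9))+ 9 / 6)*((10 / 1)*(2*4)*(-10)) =-22400 / 3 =-7466.67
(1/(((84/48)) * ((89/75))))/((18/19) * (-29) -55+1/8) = -45600/7798091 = -0.01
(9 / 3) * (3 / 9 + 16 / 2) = 25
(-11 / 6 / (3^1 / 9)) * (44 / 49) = -4.94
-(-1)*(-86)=-86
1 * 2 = 2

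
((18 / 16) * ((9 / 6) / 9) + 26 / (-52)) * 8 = -5 / 2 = -2.50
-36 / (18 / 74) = -148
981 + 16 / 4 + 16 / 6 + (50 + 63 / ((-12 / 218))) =-641 / 6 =-106.83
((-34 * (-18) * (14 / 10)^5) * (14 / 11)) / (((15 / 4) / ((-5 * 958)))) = -183939034944 / 34375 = -5350953.74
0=0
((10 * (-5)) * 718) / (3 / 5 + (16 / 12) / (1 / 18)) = -179500 / 123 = -1459.35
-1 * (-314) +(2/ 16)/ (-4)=10047/ 32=313.97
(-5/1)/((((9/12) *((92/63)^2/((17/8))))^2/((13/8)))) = -32879930265/2292457472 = -14.34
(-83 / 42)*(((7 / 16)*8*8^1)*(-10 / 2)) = 830 / 3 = 276.67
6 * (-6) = -36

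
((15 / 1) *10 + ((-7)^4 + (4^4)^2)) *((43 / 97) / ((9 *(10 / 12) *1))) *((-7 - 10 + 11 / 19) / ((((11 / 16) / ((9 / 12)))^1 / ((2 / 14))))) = -10298.91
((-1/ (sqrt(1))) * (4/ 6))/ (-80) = 1/ 120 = 0.01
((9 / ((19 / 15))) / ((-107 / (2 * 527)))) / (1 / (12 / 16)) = -52.49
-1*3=-3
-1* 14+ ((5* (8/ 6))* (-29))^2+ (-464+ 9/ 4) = 1328473/ 36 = 36902.03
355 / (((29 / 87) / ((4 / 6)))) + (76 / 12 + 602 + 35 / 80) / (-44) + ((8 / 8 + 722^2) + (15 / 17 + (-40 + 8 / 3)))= 521944.71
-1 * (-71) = 71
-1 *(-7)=7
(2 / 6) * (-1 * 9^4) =-2187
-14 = -14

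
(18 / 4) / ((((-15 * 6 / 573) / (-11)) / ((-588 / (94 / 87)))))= -80609067 / 470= -171508.65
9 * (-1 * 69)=-621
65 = 65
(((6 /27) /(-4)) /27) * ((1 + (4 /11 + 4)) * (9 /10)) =-0.01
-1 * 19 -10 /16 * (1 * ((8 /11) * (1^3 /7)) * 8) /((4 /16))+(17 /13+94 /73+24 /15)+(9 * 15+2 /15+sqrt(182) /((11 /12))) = 12 * sqrt(182) /11+129614083 /1096095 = 132.97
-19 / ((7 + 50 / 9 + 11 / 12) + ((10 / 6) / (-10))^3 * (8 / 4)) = -1026 / 727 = -1.41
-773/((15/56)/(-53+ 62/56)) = 2246338/15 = 149755.87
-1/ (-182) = 1/ 182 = 0.01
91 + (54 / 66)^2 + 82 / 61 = 686534 / 7381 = 93.01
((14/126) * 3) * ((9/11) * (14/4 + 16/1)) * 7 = 819/22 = 37.23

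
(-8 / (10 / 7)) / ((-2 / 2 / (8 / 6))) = 112 / 15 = 7.47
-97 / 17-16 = -21.71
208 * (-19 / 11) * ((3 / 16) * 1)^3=-6669 / 2816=-2.37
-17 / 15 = -1.13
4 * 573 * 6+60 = 13812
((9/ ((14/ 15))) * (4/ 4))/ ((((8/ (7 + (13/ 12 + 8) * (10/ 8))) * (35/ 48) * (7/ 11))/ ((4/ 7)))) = 261657/ 9604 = 27.24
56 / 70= 4 / 5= 0.80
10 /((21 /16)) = 160 /21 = 7.62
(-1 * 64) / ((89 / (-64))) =4096 / 89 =46.02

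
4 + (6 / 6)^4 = 5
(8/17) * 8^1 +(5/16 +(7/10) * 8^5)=31200681/1360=22941.68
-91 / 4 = -22.75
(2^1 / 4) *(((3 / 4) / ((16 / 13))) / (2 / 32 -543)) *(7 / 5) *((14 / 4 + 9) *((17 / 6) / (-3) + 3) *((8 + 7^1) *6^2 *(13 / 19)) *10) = -7034625 / 94316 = -74.59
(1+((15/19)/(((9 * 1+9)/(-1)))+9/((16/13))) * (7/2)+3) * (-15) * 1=-268495/608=-441.60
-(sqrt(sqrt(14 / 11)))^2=-sqrt(154) / 11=-1.13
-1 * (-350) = 350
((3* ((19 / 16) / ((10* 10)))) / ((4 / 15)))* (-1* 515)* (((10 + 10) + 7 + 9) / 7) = -158517 / 448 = -353.83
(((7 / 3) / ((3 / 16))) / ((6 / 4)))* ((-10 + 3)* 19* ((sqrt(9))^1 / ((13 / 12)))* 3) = -119168 / 13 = -9166.77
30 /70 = 3 /7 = 0.43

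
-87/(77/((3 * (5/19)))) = -1305/1463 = -0.89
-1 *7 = -7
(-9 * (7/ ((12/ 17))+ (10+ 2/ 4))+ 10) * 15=-10425/ 4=-2606.25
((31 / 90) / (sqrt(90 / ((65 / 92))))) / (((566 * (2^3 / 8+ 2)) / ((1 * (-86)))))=-0.00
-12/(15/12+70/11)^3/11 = -92928/37595375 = -0.00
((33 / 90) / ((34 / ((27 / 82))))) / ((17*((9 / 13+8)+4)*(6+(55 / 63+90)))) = 2457 / 14462889400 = 0.00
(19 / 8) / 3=19 / 24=0.79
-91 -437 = -528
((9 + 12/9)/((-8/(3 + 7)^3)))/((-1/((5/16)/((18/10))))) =96875/432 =224.25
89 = 89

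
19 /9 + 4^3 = 66.11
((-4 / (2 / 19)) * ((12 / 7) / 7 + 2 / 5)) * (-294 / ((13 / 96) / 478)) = 1653069312 / 65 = 25431835.57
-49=-49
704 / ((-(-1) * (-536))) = -88 / 67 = -1.31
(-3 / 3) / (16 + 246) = -1 / 262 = -0.00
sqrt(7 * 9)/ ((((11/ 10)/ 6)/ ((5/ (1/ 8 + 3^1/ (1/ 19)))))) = 7200 * sqrt(7)/ 5027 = 3.79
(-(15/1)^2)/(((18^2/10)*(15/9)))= -25/6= -4.17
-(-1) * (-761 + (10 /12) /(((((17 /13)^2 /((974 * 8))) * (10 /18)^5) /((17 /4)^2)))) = 1619018699 /1250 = 1295214.96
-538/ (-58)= 269/ 29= 9.28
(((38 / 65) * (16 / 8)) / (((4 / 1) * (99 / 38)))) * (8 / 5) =5776 / 32175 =0.18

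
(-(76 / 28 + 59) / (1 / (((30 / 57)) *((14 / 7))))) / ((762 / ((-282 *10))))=4060800 / 16891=240.41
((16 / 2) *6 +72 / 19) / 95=984 / 1805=0.55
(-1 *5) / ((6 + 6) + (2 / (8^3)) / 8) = -10240 / 24577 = -0.42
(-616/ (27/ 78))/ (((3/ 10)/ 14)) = -83045.93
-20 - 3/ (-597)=-3979/ 199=-19.99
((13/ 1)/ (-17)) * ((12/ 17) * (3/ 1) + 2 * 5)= -2678/ 289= -9.27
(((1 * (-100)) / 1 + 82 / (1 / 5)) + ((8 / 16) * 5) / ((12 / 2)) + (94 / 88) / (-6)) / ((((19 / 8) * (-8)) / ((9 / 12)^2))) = -245709 / 26752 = -9.18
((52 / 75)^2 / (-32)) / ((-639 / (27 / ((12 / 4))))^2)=-169 / 56711250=-0.00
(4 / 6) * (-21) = -14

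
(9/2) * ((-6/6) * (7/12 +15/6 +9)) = -435/8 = -54.38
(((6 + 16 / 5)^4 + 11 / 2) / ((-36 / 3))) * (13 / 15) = -116503231 / 225000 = -517.79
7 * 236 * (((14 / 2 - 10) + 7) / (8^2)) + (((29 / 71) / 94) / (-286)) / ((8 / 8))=103.25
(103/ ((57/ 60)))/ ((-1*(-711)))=2060/ 13509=0.15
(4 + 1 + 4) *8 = 72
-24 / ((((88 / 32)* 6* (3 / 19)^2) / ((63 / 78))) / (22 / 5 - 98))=242592 / 55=4410.76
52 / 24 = 13 / 6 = 2.17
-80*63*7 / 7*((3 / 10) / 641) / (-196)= 54 / 4487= 0.01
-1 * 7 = -7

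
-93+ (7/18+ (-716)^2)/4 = 9221119/72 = 128071.10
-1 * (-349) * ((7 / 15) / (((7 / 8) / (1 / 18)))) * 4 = 5584 / 135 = 41.36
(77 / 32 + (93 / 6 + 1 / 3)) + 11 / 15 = 18.97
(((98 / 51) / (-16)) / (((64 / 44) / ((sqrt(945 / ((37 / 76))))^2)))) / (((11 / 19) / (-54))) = 150444945 / 10064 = 14948.82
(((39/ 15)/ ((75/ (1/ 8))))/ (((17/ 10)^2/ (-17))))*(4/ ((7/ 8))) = -208/ 1785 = -0.12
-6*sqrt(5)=-13.42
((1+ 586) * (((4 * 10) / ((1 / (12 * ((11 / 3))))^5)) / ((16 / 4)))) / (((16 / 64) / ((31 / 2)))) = 60019610562560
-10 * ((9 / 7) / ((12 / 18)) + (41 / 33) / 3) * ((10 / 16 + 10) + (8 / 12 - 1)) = -4010045 / 16632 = -241.10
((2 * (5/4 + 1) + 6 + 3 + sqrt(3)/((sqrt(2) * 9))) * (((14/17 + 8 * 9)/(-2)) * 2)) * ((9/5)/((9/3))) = -50139/85 - 619 * sqrt(6)/255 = -595.82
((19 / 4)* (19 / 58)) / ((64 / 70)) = 12635 / 7424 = 1.70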